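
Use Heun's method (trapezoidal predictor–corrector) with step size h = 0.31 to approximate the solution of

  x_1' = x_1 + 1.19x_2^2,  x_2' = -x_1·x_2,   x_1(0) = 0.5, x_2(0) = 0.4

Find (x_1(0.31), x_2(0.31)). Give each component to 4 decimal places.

0.7388, 0.3316

Heun on (x_1,x_2): k1 = f(s_n, state_n); k2 = f(s_n + h, state_n + h·k1); state_{n+1} = state_n + (h/2)·(k1 + k2).
0.000000: (0.500000, 0.400000)
  k1 = (0.690400, -0.200000)
  predictor → (0.714024, 0.338000)
  k2 = (0.849974, -0.241340)
  → (0.738758, 0.331592)
(x_1(0.31), x_2(0.31)) ≈ (0.7388, 0.3316)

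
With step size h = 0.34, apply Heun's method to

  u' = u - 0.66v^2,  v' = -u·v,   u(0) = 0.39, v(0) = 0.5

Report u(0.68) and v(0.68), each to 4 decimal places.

Heun on (u,v): k1 = f(t_n, state_n); k2 = f(t_n + h, state_n + h·k1); state_{n+1} = state_n + (h/2)·(k1 + k2).
0.000000: (0.390000, 0.500000)
  k1 = (0.225000, -0.195000)
  predictor → (0.466500, 0.433700)
  k2 = (0.342357, -0.202321)
  → (0.486451, 0.432455)
0.340000: (0.486451, 0.432455)
  k1 = (0.363019, -0.210368)
  predictor → (0.609877, 0.360930)
  k2 = (0.523899, -0.220123)
  → (0.637227, 0.359272)
(u(0.68), v(0.68)) ≈ (0.6372, 0.3593)

0.6372, 0.3593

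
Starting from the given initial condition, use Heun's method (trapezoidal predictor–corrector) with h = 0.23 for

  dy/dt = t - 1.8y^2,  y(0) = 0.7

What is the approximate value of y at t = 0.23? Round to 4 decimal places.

0.5739

Heun: k1 = f(t_n, y_n); k2 = f(t_n + h, y_n + h·k1); y_{n+1} = y_n + (h/2)·(k1 + k2).
t=0.000000, y=0.700000:
  k1 = f(0.000000, 0.700000) = -0.882000
  k2 = f(0.230000, 0.497140) = -0.214867
  y ← 0.700000 + (0.23/2)·(-0.882000 + (-0.214867)) = 0.573860
y(0.23) ≈ 0.5739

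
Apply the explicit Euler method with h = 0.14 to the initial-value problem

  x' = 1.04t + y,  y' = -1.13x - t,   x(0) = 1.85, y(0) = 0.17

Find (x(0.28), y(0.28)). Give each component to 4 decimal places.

1.8770, -0.4387

Euler on (x,y): x_{n+1} = x_n + h·x', y_{n+1} = y_n + h·y'.
0.000000: (1.850000, 0.170000); f=(0.170000, -2.090500) → (1.873800, -0.122670)
0.140000: (1.873800, -0.122670); f=(0.022930, -2.257394) → (1.877010, -0.438705)
(x(0.28), y(0.28)) ≈ (1.8770, -0.4387)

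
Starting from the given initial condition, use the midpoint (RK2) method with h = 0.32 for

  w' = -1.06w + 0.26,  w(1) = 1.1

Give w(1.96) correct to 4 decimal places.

Midpoint: k1 = f(x_n, w_n); k2 = f(x_n + h/2, w_n + (h/2)·k1); w_{n+1} = w_n + h·k2.
x=1.000000, w=1.100000:
  k1 = f(1.000000, 1.100000) = -0.906000
  k2 = f(1.160000, 0.955040) = -0.752342
  w ← 1.100000 + 0.32·(-0.752342) = 0.859250
x=1.320000, w=0.859250:
  k1 = f(1.320000, 0.859250) = -0.650805
  k2 = f(1.480000, 0.755122) = -0.540429
  w ← 0.859250 + 0.32·(-0.540429) = 0.686313
x=1.640000, w=0.686313:
  k1 = f(1.640000, 0.686313) = -0.467492
  k2 = f(1.800000, 0.611514) = -0.388205
  w ← 0.686313 + 0.32·(-0.388205) = 0.562087
w(1.96) ≈ 0.5621

0.5621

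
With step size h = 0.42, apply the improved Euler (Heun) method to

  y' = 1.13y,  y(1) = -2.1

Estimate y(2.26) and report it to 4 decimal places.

Heun: k1 = f(x_n, y_n); k2 = f(x_n + h, y_n + h·k1); y_{n+1} = y_n + (h/2)·(k1 + k2).
x=1.000000, y=-2.100000:
  k1 = f(1.000000, -2.100000) = -2.373000
  k2 = f(1.420000, -3.096660) = -3.499226
  y ← -2.100000 + (0.42/2)·(-2.373000 + (-3.499226)) = -3.333167
x=1.420000, y=-3.333167:
  k1 = f(1.420000, -3.333167) = -3.766479
  k2 = f(1.840000, -4.915089) = -5.554050
  y ← -3.333167 + (0.42/2)·(-3.766479 + (-5.554050)) = -5.290479
x=1.840000, y=-5.290479:
  k1 = f(1.840000, -5.290479) = -5.978241
  k2 = f(2.260000, -7.801340) = -8.815514
  y ← -5.290479 + (0.42/2)·(-5.978241 + (-8.815514)) = -8.397167
y(2.26) ≈ -8.3972

-8.3972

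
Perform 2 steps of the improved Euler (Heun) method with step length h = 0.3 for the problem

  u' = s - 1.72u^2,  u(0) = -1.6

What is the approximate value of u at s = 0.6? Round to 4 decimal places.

-62.7589

Heun: k1 = f(s_n, u_n); k2 = f(s_n + h, u_n + h·k1); u_{n+1} = u_n + (h/2)·(k1 + k2).
s=0.000000, u=-1.600000:
  k1 = f(0.000000, -1.600000) = -4.403200
  k2 = f(0.300000, -2.920960) = -14.375053
  u ← -1.600000 + (0.3/2)·(-4.403200 + (-14.375053)) = -4.416738
s=0.300000, u=-4.416738:
  k1 = f(0.300000, -4.416738) = -33.253027
  k2 = f(0.600000, -14.392646) = -355.694998
  u ← -4.416738 + (0.3/2)·(-33.253027 + (-355.694998)) = -62.758942
u(0.6) ≈ -62.7589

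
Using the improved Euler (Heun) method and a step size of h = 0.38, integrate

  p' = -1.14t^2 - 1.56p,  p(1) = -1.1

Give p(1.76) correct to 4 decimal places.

-1.5045

Heun: k1 = f(t_n, p_n); k2 = f(t_n + h, p_n + h·k1); p_{n+1} = p_n + (h/2)·(k1 + k2).
t=1.000000, p=-1.100000:
  k1 = f(1.000000, -1.100000) = 0.576000
  k2 = f(1.380000, -0.881120) = -0.796469
  p ← -1.100000 + (0.38/2)·(0.576000 + (-0.796469)) = -1.141889
t=1.380000, p=-1.141889:
  k1 = f(1.380000, -1.141889) = -0.389669
  k2 = f(1.760000, -1.289963) = -1.518921
  p ← -1.141889 + (0.38/2)·(-0.389669 + (-1.518921)) = -1.504521
p(1.76) ≈ -1.5045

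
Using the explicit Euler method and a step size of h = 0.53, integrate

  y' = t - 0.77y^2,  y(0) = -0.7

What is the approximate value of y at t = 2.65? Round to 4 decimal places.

0.9686

Euler: y_{n+1} = y_n + h·f(t_n, y_n).
t=0.000000, y=-0.700000: f=-0.377300 → y ← -0.700000 + 0.53·(-0.377300) = -0.899969
t=0.530000, y=-0.899969: f=-0.093657 → y ← -0.899969 + 0.53·(-0.093657) = -0.949607
t=1.060000, y=-0.949607: f=0.365650 → y ← -0.949607 + 0.53·0.365650 = -0.755813
t=1.590000, y=-0.755813: f=1.150135 → y ← -0.755813 + 0.53·1.150135 = -0.146241
t=2.120000, y=-0.146241: f=2.103532 → y ← -0.146241 + 0.53·2.103532 = 0.968631
y(2.65) ≈ 0.9686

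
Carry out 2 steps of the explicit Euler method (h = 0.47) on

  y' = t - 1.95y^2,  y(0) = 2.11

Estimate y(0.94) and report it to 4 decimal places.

Euler: y_{n+1} = y_n + h·f(t_n, y_n).
t=0.000000, y=2.110000: f=-8.681595 → y ← 2.110000 + 0.47·(-8.681595) = -1.970350
t=0.470000, y=-1.970350: f=-7.100442 → y ← -1.970350 + 0.47·(-7.100442) = -5.307557
y(0.94) ≈ -5.3076

-5.3076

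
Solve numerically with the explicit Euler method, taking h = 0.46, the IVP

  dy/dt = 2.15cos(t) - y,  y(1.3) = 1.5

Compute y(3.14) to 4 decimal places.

Euler: y_{n+1} = y_n + h·f(t_n, y_n).
t=1.300000, y=1.500000: f=-0.924878 → y ← 1.500000 + 0.46·(-0.924878) = 1.074556
t=1.760000, y=1.074556: f=-1.478922 → y ← 1.074556 + 0.46·(-1.478922) = 0.394252
t=2.220000, y=0.394252: f=-1.694040 → y ← 0.394252 + 0.46·(-1.694040) = -0.385006
t=2.680000, y=-0.385006: f=-1.539984 → y ← -0.385006 + 0.46·(-1.539984) = -1.093399
y(3.14) ≈ -1.0934

-1.0934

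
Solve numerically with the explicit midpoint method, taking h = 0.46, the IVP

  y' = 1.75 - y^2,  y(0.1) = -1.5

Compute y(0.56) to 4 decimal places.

-1.8948

Midpoint: k1 = f(t_n, y_n); k2 = f(t_n + h/2, y_n + (h/2)·k1); y_{n+1} = y_n + h·k2.
t=0.100000, y=-1.500000:
  k1 = f(0.100000, -1.500000) = -0.500000
  k2 = f(0.330000, -1.615000) = -0.858225
  y ← -1.500000 + 0.46·(-0.858225) = -1.894783
y(0.56) ≈ -1.8948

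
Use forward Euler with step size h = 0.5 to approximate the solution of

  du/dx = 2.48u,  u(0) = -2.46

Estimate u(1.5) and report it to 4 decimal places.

-27.6490

Euler: u_{n+1} = u_n + h·f(x_n, u_n).
x=0.000000, u=-2.460000: f=-6.100800 → u ← -2.460000 + 0.5·(-6.100800) = -5.510400
x=0.500000, u=-5.510400: f=-13.665792 → u ← -5.510400 + 0.5·(-13.665792) = -12.343296
x=1.000000, u=-12.343296: f=-30.611374 → u ← -12.343296 + 0.5·(-30.611374) = -27.648983
u(1.5) ≈ -27.6490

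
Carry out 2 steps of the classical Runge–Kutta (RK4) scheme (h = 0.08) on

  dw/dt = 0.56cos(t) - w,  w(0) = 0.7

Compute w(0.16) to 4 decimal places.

0.6789

RK4: k1 = f(t_n, w_n); k2 = f(t_n + h/2, w_n + (h/2)·k1); k3 = f(t_n + h/2, w_n + (h/2)·k2); k4 = f(t_n + h, w_n + h·k3); w_{n+1} = w_n + (h/6)·(k1 + 2k2 + 2k3 + k4).
t=0.000000, w=0.700000:
  k1 = f(0.000000, 0.700000) = -0.140000
  k2 = f(0.040000, 0.694400) = -0.134848
  k3 = f(0.040000, 0.694606) = -0.135054
  k4 = f(0.080000, 0.689196) = -0.130987
  w ← 0.700000 + (0.08/6)·(k1 + 2k2 + 2k3 + k4) = 0.689189
t=0.080000, w=0.689189:
  k1 = f(0.080000, 0.689189) = -0.130981
  k2 = f(0.120000, 0.683950) = -0.127977
  k3 = f(0.120000, 0.684070) = -0.128098
  k4 = f(0.160000, 0.678942) = -0.126094
  w ← 0.689189 + (0.08/6)·(k1 + 2k2 + 2k3 + k4) = 0.678933
w(0.16) ≈ 0.6789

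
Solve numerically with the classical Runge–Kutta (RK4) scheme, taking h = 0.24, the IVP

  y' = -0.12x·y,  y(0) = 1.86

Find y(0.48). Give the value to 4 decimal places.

1.8345

RK4: k1 = f(x_n, y_n); k2 = f(x_n + h/2, y_n + (h/2)·k1); k3 = f(x_n + h/2, y_n + (h/2)·k2); k4 = f(x_n + h, y_n + h·k3); y_{n+1} = y_n + (h/6)·(k1 + 2k2 + 2k3 + k4).
x=0.000000, y=1.860000:
  k1 = f(0.000000, 1.860000) = 0.000000
  k2 = f(0.120000, 1.860000) = -0.026784
  k3 = f(0.120000, 1.856786) = -0.026738
  k4 = f(0.240000, 1.853583) = -0.053383
  y ← 1.860000 + (0.24/6)·(k1 + 2k2 + 2k3 + k4) = 1.853583
x=0.240000, y=1.853583:
  k1 = f(0.240000, 1.853583) = -0.053383
  k2 = f(0.360000, 1.847177) = -0.079798
  k3 = f(0.360000, 1.844007) = -0.079661
  k4 = f(0.480000, 1.834464) = -0.105665
  y ← 1.853583 + (0.24/6)·(k1 + 2k2 + 2k3 + k4) = 1.834464
y(0.48) ≈ 1.8345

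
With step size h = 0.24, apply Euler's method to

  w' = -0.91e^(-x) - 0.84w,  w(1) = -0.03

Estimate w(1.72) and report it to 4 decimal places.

-0.1667

Euler: w_{n+1} = w_n + h·f(x_n, w_n).
x=1.000000, w=-0.030000: f=-0.309570 → w ← -0.030000 + 0.24·(-0.309570) = -0.104297
x=1.240000, w=-0.104297: f=-0.175730 → w ← -0.104297 + 0.24·(-0.175730) = -0.146472
x=1.480000, w=-0.146472: f=-0.084114 → w ← -0.146472 + 0.24·(-0.084114) = -0.166659
w(1.72) ≈ -0.1667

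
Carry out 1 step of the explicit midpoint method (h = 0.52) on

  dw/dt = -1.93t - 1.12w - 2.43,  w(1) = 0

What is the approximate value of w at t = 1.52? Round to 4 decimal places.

-1.8679

Midpoint: k1 = f(t_n, w_n); k2 = f(t_n + h/2, w_n + (h/2)·k1); w_{n+1} = w_n + h·k2.
t=1.000000, w=0.000000:
  k1 = f(1.000000, 0.000000) = -4.360000
  k2 = f(1.260000, -1.133600) = -3.592168
  w ← 0.000000 + 0.52·(-3.592168) = -1.867927
w(1.52) ≈ -1.8679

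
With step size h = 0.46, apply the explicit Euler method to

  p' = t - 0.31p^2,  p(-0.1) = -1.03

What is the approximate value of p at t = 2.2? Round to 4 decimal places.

-0.0001

Euler: p_{n+1} = p_n + h·f(t_n, p_n).
t=-0.100000, p=-1.030000: f=-0.428879 → p ← -1.030000 + 0.46·(-0.428879) = -1.227284
t=0.360000, p=-1.227284: f=-0.106930 → p ← -1.227284 + 0.46·(-0.106930) = -1.276472
t=0.820000, p=-1.276472: f=0.314892 → p ← -1.276472 + 0.46·0.314892 = -1.131622
t=1.280000, p=-1.131622: f=0.883024 → p ← -1.131622 + 0.46·0.883024 = -0.725431
t=1.740000, p=-0.725431: f=1.576862 → p ← -0.725431 + 0.46·1.576862 = -0.000074
p(2.2) ≈ -0.0001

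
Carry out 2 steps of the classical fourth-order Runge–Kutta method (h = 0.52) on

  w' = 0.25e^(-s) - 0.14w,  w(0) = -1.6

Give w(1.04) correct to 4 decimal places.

RK4: k1 = f(s_n, w_n); k2 = f(s_n + h/2, w_n + (h/2)·k1); k3 = f(s_n + h/2, w_n + (h/2)·k2); k4 = f(s_n + h, w_n + h·k3); w_{n+1} = w_n + (h/6)·(k1 + 2k2 + 2k3 + k4).
s=0.000000, w=-1.600000:
  k1 = f(0.000000, -1.600000) = 0.474000
  k2 = f(0.260000, -1.476760) = 0.399509
  k3 = f(0.260000, -1.496128) = 0.402221
  k4 = f(0.520000, -1.390845) = 0.343348
  w ← -1.600000 + (0.52/6)·(k1 + 2k2 + 2k3 + k4) = -1.390197
s=0.520000, w=-1.390197:
  k1 = f(0.520000, -1.390197) = 0.343258
  k2 = f(0.780000, -1.300950) = 0.296734
  k3 = f(0.780000, -1.313046) = 0.298428
  k4 = f(1.040000, -1.235014) = 0.261266
  w ← -1.390197 + (0.52/6)·(k1 + 2k2 + 2k3 + k4) = -1.234643
w(1.04) ≈ -1.2346

-1.2346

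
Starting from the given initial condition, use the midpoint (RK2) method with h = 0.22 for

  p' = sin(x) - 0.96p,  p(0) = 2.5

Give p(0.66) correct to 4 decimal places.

Midpoint: k1 = f(x_n, p_n); k2 = f(x_n + h/2, p_n + (h/2)·k1); p_{n+1} = p_n + h·k2.
x=0.000000, p=2.500000:
  k1 = f(0.000000, 2.500000) = -2.400000
  k2 = f(0.110000, 2.236000) = -2.036782
  p ← 2.500000 + 0.22·(-2.036782) = 2.051908
x=0.220000, p=2.051908:
  k1 = f(0.220000, 2.051908) = -1.751602
  k2 = f(0.330000, 1.859232) = -1.460819
  p ← 2.051908 + 0.22·(-1.460819) = 1.730528
x=0.440000, p=1.730528:
  k1 = f(0.440000, 1.730528) = -1.235367
  k2 = f(0.550000, 1.594637) = -1.008165
  p ← 1.730528 + 0.22·(-1.008165) = 1.508732
p(0.66) ≈ 1.5087

1.5087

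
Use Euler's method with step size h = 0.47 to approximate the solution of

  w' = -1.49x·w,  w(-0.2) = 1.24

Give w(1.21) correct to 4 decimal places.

0.5523

Euler: w_{n+1} = w_n + h·f(x_n, w_n).
x=-0.200000, w=1.240000: f=0.369520 → w ← 1.240000 + 0.47·0.369520 = 1.413674
x=0.270000, w=1.413674: f=-0.568721 → w ← 1.413674 + 0.47·(-0.568721) = 1.146375
x=0.740000, w=1.146375: f=-1.263994 → w ← 1.146375 + 0.47·(-1.263994) = 0.552298
w(1.21) ≈ 0.5523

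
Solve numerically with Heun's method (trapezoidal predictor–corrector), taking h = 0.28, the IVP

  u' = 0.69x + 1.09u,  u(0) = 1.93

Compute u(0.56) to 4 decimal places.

Heun: k1 = f(x_n, u_n); k2 = f(x_n + h, u_n + h·k1); u_{n+1} = u_n + (h/2)·(k1 + k2).
x=0.000000, u=1.930000:
  k1 = f(0.000000, 1.930000) = 2.103700
  k2 = f(0.280000, 2.519036) = 2.938949
  u ← 1.930000 + (0.28/2)·(2.103700 + 2.938949) = 2.635971
x=0.280000, u=2.635971:
  k1 = f(0.280000, 2.635971) = 3.066408
  k2 = f(0.560000, 3.494565) = 4.195476
  u ← 2.635971 + (0.28/2)·(3.066408 + 4.195476) = 3.652635
u(0.56) ≈ 3.6526

3.6526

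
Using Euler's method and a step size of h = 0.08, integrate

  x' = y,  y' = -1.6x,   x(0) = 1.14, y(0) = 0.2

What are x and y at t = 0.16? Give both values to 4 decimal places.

1.1603, -0.0939

Euler on (x,y): x_{n+1} = x_n + h·x', y_{n+1} = y_n + h·y'.
0.000000: (1.140000, 0.200000); f=(0.200000, -1.824000) → (1.156000, 0.054080)
0.080000: (1.156000, 0.054080); f=(0.054080, -1.849600) → (1.160326, -0.093888)
(x(0.16), y(0.16)) ≈ (1.1603, -0.0939)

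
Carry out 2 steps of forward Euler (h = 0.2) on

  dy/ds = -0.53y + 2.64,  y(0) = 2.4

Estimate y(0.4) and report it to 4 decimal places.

Euler: y_{n+1} = y_n + h·f(s_n, y_n).
s=0.000000, y=2.400000: f=1.368000 → y ← 2.400000 + 0.2·1.368000 = 2.673600
s=0.200000, y=2.673600: f=1.222992 → y ← 2.673600 + 0.2·1.222992 = 2.918198
y(0.4) ≈ 2.9182

2.9182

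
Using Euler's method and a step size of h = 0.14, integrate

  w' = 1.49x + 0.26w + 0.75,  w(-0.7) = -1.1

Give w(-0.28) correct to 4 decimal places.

-1.2635

Euler: w_{n+1} = w_n + h·f(x_n, w_n).
x=-0.700000, w=-1.100000: f=-0.579000 → w ← -1.100000 + 0.14·(-0.579000) = -1.181060
x=-0.560000, w=-1.181060: f=-0.391476 → w ← -1.181060 + 0.14·(-0.391476) = -1.235867
x=-0.420000, w=-1.235867: f=-0.197125 → w ← -1.235867 + 0.14·(-0.197125) = -1.263464
w(-0.28) ≈ -1.2635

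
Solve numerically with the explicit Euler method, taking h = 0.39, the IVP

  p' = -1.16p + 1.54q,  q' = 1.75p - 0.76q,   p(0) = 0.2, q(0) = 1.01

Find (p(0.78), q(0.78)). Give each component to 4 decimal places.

Euler on (p,q): p_{n+1} = p_n + h·p', q_{n+1} = q_n + h·q'.
0.000000: (0.200000, 1.010000); f=(1.323400, -0.417600) → (0.716126, 0.847136)
0.390000: (0.716126, 0.847136); f=(0.473883, 0.609397) → (0.900940, 1.084801)
(p(0.78), q(0.78)) ≈ (0.9009, 1.0848)

0.9009, 1.0848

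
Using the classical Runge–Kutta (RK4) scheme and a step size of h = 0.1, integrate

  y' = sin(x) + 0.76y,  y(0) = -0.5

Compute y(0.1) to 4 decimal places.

RK4: k1 = f(x_n, y_n); k2 = f(x_n + h/2, y_n + (h/2)·k1); k3 = f(x_n + h/2, y_n + (h/2)·k2); k4 = f(x_n + h, y_n + h·k3); y_{n+1} = y_n + (h/6)·(k1 + 2k2 + 2k3 + k4).
x=0.000000, y=-0.500000:
  k1 = f(0.000000, -0.500000) = -0.380000
  k2 = f(0.050000, -0.519000) = -0.344461
  k3 = f(0.050000, -0.517223) = -0.343110
  k4 = f(0.100000, -0.534311) = -0.306243
  y ← -0.500000 + (0.1/6)·(k1 + 2k2 + 2k3 + k4) = -0.534356
y(0.1) ≈ -0.5344

-0.5344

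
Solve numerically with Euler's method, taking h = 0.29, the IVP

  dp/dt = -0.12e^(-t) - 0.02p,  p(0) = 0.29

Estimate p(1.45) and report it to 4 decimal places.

0.1774

Euler: p_{n+1} = p_n + h·f(t_n, p_n).
t=0.000000, p=0.290000: f=-0.125800 → p ← 0.290000 + 0.29·(-0.125800) = 0.253518
t=0.290000, p=0.253518: f=-0.094862 → p ← 0.253518 + 0.29·(-0.094862) = 0.226008
t=0.580000, p=0.226008: f=-0.071708 → p ← 0.226008 + 0.29·(-0.071708) = 0.205213
t=0.870000, p=0.205213: f=-0.054378 → p ← 0.205213 + 0.29·(-0.054378) = 0.189443
t=1.160000, p=0.189443: f=-0.041407 → p ← 0.189443 + 0.29·(-0.041407) = 0.177435
p(1.45) ≈ 0.1774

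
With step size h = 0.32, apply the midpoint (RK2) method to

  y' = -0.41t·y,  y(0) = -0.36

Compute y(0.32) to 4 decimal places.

Midpoint: k1 = f(t_n, y_n); k2 = f(t_n + h/2, y_n + (h/2)·k1); y_{n+1} = y_n + h·k2.
t=0.000000, y=-0.360000:
  k1 = f(0.000000, -0.360000) = 0.000000
  k2 = f(0.160000, -0.360000) = 0.023616
  y ← -0.360000 + 0.32·0.023616 = -0.352443
y(0.32) ≈ -0.3524

-0.3524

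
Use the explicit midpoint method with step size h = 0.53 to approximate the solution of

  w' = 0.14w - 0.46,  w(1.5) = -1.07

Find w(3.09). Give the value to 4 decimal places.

Midpoint: k1 = f(t_n, w_n); k2 = f(t_n + h/2, w_n + (h/2)·k1); w_{n+1} = w_n + h·k2.
t=1.500000, w=-1.070000:
  k1 = f(1.500000, -1.070000) = -0.609800
  k2 = f(1.765000, -1.231597) = -0.632424
  w ← -1.070000 + 0.53·(-0.632424) = -1.405184
t=2.030000, w=-1.405184:
  k1 = f(2.030000, -1.405184) = -0.656726
  k2 = f(2.295000, -1.579217) = -0.681090
  w ← -1.405184 + 0.53·(-0.681090) = -1.766162
t=2.560000, w=-1.766162:
  k1 = f(2.560000, -1.766162) = -0.707263
  k2 = f(2.825000, -1.953587) = -0.733502
  w ← -1.766162 + 0.53·(-0.733502) = -2.154919
w(3.09) ≈ -2.1549

-2.1549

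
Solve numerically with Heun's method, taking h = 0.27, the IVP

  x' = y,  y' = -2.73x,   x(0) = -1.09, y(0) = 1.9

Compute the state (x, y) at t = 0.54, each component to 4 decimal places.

Heun on (x,y): k1 = f(t_n, state_n); k2 = f(t_n + h, state_n + h·k1); state_{n+1} = state_n + (h/2)·(k1 + k2).
0.000000: (-1.090000, 1.900000)
  k1 = (1.900000, 2.975700)
  predictor → (-0.577000, 2.703439)
  k2 = (2.703439, 1.575210)
  → (-0.468536, 2.514373)
0.270000: (-0.468536, 2.514373)
  k1 = (2.514373, 1.279103)
  predictor → (0.210345, 2.859731)
  k2 = (2.859731, -0.574242)
  → (0.256968, 2.609529)
(x(0.54), y(0.54)) ≈ (0.2570, 2.6095)

0.2570, 2.6095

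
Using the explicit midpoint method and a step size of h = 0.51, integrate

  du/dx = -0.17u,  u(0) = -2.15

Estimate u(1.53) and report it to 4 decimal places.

-1.6582

Midpoint: k1 = f(x_n, u_n); k2 = f(x_n + h/2, u_n + (h/2)·k1); u_{n+1} = u_n + h·k2.
x=0.000000, u=-2.150000:
  k1 = f(0.000000, -2.150000) = 0.365500
  k2 = f(0.255000, -2.056798) = 0.349656
  u ← -2.150000 + 0.51·0.349656 = -1.971676
x=0.510000, u=-1.971676:
  k1 = f(0.510000, -1.971676) = 0.335185
  k2 = f(0.765000, -1.886204) = 0.320655
  u ← -1.971676 + 0.51·0.320655 = -1.808142
x=1.020000, u=-1.808142:
  k1 = f(1.020000, -1.808142) = 0.307384
  k2 = f(1.275000, -1.729759) = 0.294059
  u ← -1.808142 + 0.51·0.294059 = -1.658172
u(1.53) ≈ -1.6582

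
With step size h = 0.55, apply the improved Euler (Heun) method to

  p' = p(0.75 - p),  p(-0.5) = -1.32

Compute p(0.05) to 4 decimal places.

Heun: k1 = f(x_n, p_n); k2 = f(x_n + h, p_n + h·k1); p_{n+1} = p_n + (h/2)·(k1 + k2).
x=-0.500000, p=-1.320000:
  k1 = f(-0.500000, -1.320000) = -2.732400
  k2 = f(0.050000, -2.822820) = -10.085428
  p ← -1.320000 + (0.55/2)·(-2.732400 + (-10.085428)) = -4.844903
p(0.05) ≈ -4.8449

-4.8449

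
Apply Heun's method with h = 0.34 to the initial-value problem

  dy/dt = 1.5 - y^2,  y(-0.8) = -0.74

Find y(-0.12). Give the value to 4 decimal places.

Heun: k1 = f(t_n, y_n); k2 = f(t_n + h, y_n + h·k1); y_{n+1} = y_n + (h/2)·(k1 + k2).
t=-0.800000, y=-0.740000:
  k1 = f(-0.800000, -0.740000) = 0.952400
  k2 = f(-0.460000, -0.416184) = 1.326791
  y ← -0.740000 + (0.34/2)·(0.952400 + 1.326791) = -0.352538
t=-0.460000, y=-0.352538:
  k1 = f(-0.460000, -0.352538) = 1.375717
  k2 = f(-0.120000, 0.115206) = 1.486728
  y ← -0.352538 + (0.34/2)·(1.375717 + 1.486728) = 0.134078
y(-0.12) ≈ 0.1341

0.1341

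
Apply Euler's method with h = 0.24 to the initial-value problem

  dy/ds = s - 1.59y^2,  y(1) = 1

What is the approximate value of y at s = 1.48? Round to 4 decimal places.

0.8748

Euler: y_{n+1} = y_n + h·f(s_n, y_n).
s=1.000000, y=1.000000: f=-0.590000 → y ← 1.000000 + 0.24·(-0.590000) = 0.858400
s=1.240000, y=0.858400: f=0.068408 → y ← 0.858400 + 0.24·0.068408 = 0.874818
y(1.48) ≈ 0.8748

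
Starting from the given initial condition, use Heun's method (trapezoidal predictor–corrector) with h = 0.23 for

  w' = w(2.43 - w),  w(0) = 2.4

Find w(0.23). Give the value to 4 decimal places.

2.4120

Heun: k1 = f(t_n, w_n); k2 = f(t_n + h, w_n + h·k1); w_{n+1} = w_n + (h/2)·(k1 + k2).
t=0.000000, w=2.400000:
  k1 = f(0.000000, 2.400000) = 0.072000
  k2 = f(0.230000, 2.416560) = 0.032479
  w ← 2.400000 + (0.23/2)·(0.072000 + 0.032479) = 2.412015
w(0.23) ≈ 2.4120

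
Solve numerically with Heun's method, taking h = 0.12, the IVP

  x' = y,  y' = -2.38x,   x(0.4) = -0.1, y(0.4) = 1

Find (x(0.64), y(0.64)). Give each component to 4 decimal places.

0.1427, 0.9879

Heun on (x,y): k1 = f(s_n, state_n); k2 = f(s_n + h, state_n + h·k1); state_{n+1} = state_n + (h/2)·(k1 + k2).
0.400000: (-0.100000, 1.000000)
  k1 = (1.000000, 0.238000)
  predictor → (0.020000, 1.028560)
  k2 = (1.028560, -0.047600)
  → (0.021714, 1.011424)
0.520000: (0.021714, 1.011424)
  k1 = (1.011424, -0.051678)
  predictor → (0.143084, 1.005223)
  k2 = (1.005223, -0.340541)
  → (0.142712, 0.987891)
(x(0.64), y(0.64)) ≈ (0.1427, 0.9879)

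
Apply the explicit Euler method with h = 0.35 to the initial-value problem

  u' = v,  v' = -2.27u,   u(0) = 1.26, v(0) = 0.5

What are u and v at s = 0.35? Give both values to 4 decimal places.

1.4350, -0.5011

Euler on (u,v): u_{n+1} = u_n + h·u', v_{n+1} = v_n + h·v'.
0.000000: (1.260000, 0.500000); f=(0.500000, -2.860200) → (1.435000, -0.501070)
(u(0.35), v(0.35)) ≈ (1.4350, -0.5011)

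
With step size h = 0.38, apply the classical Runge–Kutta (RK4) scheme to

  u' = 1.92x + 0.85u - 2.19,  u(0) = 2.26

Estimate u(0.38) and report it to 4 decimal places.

RK4: k1 = f(x_n, u_n); k2 = f(x_n + h/2, u_n + (h/2)·k1); k3 = f(x_n + h/2, u_n + (h/2)·k2); k4 = f(x_n + h, u_n + h·k3); u_{n+1} = u_n + (h/6)·(k1 + 2k2 + 2k3 + k4).
x=0.000000, u=2.260000:
  k1 = f(0.000000, 2.260000) = -0.269000
  k2 = f(0.190000, 2.208890) = 0.052356
  k3 = f(0.190000, 2.269948) = 0.104256
  k4 = f(0.380000, 2.299617) = 0.494275
  u ← 2.260000 + (0.38/6)·(k1 + 2k2 + 2k3 + k4) = 2.294105
u(0.38) ≈ 2.2941

2.2941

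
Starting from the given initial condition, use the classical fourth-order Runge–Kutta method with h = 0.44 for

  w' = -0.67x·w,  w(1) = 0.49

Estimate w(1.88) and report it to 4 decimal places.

RK4: k1 = f(x_n, w_n); k2 = f(x_n + h/2, w_n + (h/2)·k1); k3 = f(x_n + h/2, w_n + (h/2)·k2); k4 = f(x_n + h, w_n + h·k3); w_{n+1} = w_n + (h/6)·(k1 + 2k2 + 2k3 + k4).
x=1.000000, w=0.490000:
  k1 = f(1.000000, 0.490000) = -0.328300
  k2 = f(1.220000, 0.417774) = -0.341488
  k3 = f(1.220000, 0.414873) = -0.339117
  k4 = f(1.440000, 0.340789) = -0.328793
  w ← 0.490000 + (0.44/6)·(k1 + 2k2 + 2k3 + k4) = 0.341991
x=1.440000, w=0.341991:
  k1 = f(1.440000, 0.341991) = -0.329953
  k2 = f(1.660000, 0.269401) = -0.299628
  k3 = f(1.660000, 0.276073) = -0.307048
  k4 = f(1.880000, 0.206890) = -0.260598
  w ← 0.341991 + (0.44/6)·(k1 + 2k2 + 2k3 + k4) = 0.209705
w(1.88) ≈ 0.2097

0.2097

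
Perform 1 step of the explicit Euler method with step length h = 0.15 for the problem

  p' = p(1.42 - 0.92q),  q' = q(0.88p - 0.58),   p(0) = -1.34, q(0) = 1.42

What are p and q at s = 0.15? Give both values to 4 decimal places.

Euler on (p,q): p_{n+1} = p_n + h·p', q_{n+1} = q_n + h·q'.
0.000000: (-1.340000, 1.420000); f=(-0.152224, -2.498064) → (-1.362834, 1.045290)
(p(0.15), q(0.15)) ≈ (-1.3628, 1.0453)

-1.3628, 1.0453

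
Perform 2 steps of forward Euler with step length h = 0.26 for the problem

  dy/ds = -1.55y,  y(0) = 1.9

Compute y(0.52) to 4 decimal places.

Euler: y_{n+1} = y_n + h·f(s_n, y_n).
s=0.000000, y=1.900000: f=-2.945000 → y ← 1.900000 + 0.26·(-2.945000) = 1.134300
s=0.260000, y=1.134300: f=-1.758165 → y ← 1.134300 + 0.26·(-1.758165) = 0.677177
y(0.52) ≈ 0.6772

0.6772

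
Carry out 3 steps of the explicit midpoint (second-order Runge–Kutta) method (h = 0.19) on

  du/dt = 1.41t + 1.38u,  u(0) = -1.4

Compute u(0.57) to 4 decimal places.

Midpoint: k1 = f(t_n, u_n); k2 = f(t_n + h/2, u_n + (h/2)·k1); u_{n+1} = u_n + h·k2.
t=0.000000, u=-1.400000:
  k1 = f(0.000000, -1.400000) = -1.932000
  k2 = f(0.095000, -1.583540) = -2.051335
  u ← -1.400000 + 0.19·(-2.051335) = -1.789754
t=0.190000, u=-1.789754:
  k1 = f(0.190000, -1.789754) = -2.201960
  k2 = f(0.285000, -1.998940) = -2.356687
  u ← -1.789754 + 0.19·(-2.356687) = -2.237524
t=0.380000, u=-2.237524:
  k1 = f(0.380000, -2.237524) = -2.551983
  k2 = f(0.475000, -2.479963) = -2.752598
  u ← -2.237524 + 0.19·(-2.752598) = -2.760518
u(0.57) ≈ -2.7605

-2.7605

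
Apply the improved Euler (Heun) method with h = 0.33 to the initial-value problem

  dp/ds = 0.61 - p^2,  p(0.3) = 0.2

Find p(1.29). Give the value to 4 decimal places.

0.5989

Heun: k1 = f(s_n, p_n); k2 = f(s_n + h, p_n + h·k1); p_{n+1} = p_n + (h/2)·(k1 + k2).
s=0.300000, p=0.200000:
  k1 = f(0.300000, 0.200000) = 0.570000
  k2 = f(0.630000, 0.388100) = 0.459378
  p ← 0.200000 + (0.33/2)·(0.570000 + 0.459378) = 0.369847
s=0.630000, p=0.369847:
  k1 = f(0.630000, 0.369847) = 0.473213
  k2 = f(0.960000, 0.526008) = 0.333316
  p ← 0.369847 + (0.33/2)·(0.473213 + 0.333316) = 0.502925
s=0.960000, p=0.502925:
  k1 = f(0.960000, 0.502925) = 0.357067
  k2 = f(1.290000, 0.620757) = 0.224661
  p ← 0.502925 + (0.33/2)·(0.357067 + 0.224661) = 0.598910
p(1.29) ≈ 0.5989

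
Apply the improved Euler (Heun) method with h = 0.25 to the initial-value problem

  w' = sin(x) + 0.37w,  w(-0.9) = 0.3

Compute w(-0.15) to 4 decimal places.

Heun: k1 = f(x_n, w_n); k2 = f(x_n + h, w_n + h·k1); w_{n+1} = w_n + (h/2)·(k1 + k2).
x=-0.900000, w=0.300000:
  k1 = f(-0.900000, 0.300000) = -0.672327
  k2 = f(-0.650000, 0.131918) = -0.556377
  w ← 0.300000 + (0.25/2)·(-0.672327 + (-0.556377)) = 0.146412
x=-0.650000, w=0.146412:
  k1 = f(-0.650000, 0.146412) = -0.551014
  k2 = f(-0.400000, 0.008659) = -0.386215
  w ← 0.146412 + (0.25/2)·(-0.551014 + (-0.386215)) = 0.029258
x=-0.400000, w=0.029258:
  k1 = f(-0.400000, 0.029258) = -0.378593
  k2 = f(-0.150000, -0.065390) = -0.173632
  w ← 0.029258 + (0.25/2)·(-0.378593 + (-0.173632)) = -0.039770
w(-0.15) ≈ -0.0398

-0.0398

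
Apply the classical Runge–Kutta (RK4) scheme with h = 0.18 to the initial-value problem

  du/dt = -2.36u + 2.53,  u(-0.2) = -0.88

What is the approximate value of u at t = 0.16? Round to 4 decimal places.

0.2371

RK4: k1 = f(t_n, u_n); k2 = f(t_n + h/2, u_n + (h/2)·k1); k3 = f(t_n + h/2, u_n + (h/2)·k2); k4 = f(t_n + h, u_n + h·k3); u_{n+1} = u_n + (h/6)·(k1 + 2k2 + 2k3 + k4).
t=-0.200000, u=-0.880000:
  k1 = f(-0.200000, -0.880000) = 4.606800
  k2 = f(-0.110000, -0.465388) = 3.628316
  k3 = f(-0.110000, -0.553452) = 3.836146
  k4 = f(-0.020000, -0.189494) = 2.977205
  u ← -0.880000 + (0.18/6)·(k1 + 2k2 + 2k3 + k4) = -0.204612
t=-0.020000, u=-0.204612:
  k1 = f(-0.020000, -0.204612) = 3.012885
  k2 = f(0.070000, 0.066547) = 2.372948
  k3 = f(0.070000, 0.008953) = 2.508871
  k4 = f(0.160000, 0.246985) = 1.947116
  u ← -0.204612 + (0.18/6)·(k1 + 2k2 + 2k3 + k4) = 0.237097
u(0.16) ≈ 0.2371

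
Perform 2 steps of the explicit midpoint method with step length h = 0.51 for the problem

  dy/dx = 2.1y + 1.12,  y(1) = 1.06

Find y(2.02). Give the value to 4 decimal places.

10.6096

Midpoint: k1 = f(x_n, y_n); k2 = f(x_n + h/2, y_n + (h/2)·k1); y_{n+1} = y_n + h·k2.
x=1.000000, y=1.060000:
  k1 = f(1.000000, 1.060000) = 3.346000
  k2 = f(1.255000, 1.913230) = 5.137783
  y ← 1.060000 + 0.51·5.137783 = 3.680269
x=1.510000, y=3.680269:
  k1 = f(1.510000, 3.680269) = 8.848566
  k2 = f(1.765000, 5.936654) = 13.586972
  y ← 3.680269 + 0.51·13.586972 = 10.609625
y(2.02) ≈ 10.6096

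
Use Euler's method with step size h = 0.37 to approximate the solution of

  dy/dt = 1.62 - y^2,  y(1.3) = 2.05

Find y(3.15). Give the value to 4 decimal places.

1.2728

Euler: y_{n+1} = y_n + h·f(t_n, y_n).
t=1.300000, y=2.050000: f=-2.582500 → y ← 2.050000 + 0.37·(-2.582500) = 1.094475
t=1.670000, y=1.094475: f=0.422124 → y ← 1.094475 + 0.37·0.422124 = 1.250661
t=2.040000, y=1.250661: f=0.055847 → y ← 1.250661 + 0.37·0.055847 = 1.271324
t=2.410000, y=1.271324: f=0.003734 → y ← 1.271324 + 0.37·0.003734 = 1.272706
t=2.780000, y=1.272706: f=0.000219 → y ← 1.272706 + 0.37·0.000219 = 1.272787
y(3.15) ≈ 1.2728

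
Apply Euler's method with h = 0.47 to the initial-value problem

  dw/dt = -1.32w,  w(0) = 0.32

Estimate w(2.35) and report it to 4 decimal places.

Euler: w_{n+1} = w_n + h·f(t_n, w_n).
t=0.000000, w=0.320000: f=-0.422400 → w ← 0.320000 + 0.47·(-0.422400) = 0.121472
t=0.470000, w=0.121472: f=-0.160343 → w ← 0.121472 + 0.47·(-0.160343) = 0.046111
t=0.940000, w=0.046111: f=-0.060866 → w ← 0.046111 + 0.47·(-0.060866) = 0.017504
t=1.410000, w=0.017504: f=-0.023105 → w ← 0.017504 + 0.47·(-0.023105) = 0.006644
t=1.880000, w=0.006644: f=-0.008771 → w ← 0.006644 + 0.47·(-0.008771) = 0.002522
w(2.35) ≈ 0.0025

0.0025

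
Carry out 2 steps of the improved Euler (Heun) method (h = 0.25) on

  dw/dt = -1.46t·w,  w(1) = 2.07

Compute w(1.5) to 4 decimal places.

0.8675

Heun: k1 = f(t_n, w_n); k2 = f(t_n + h, w_n + h·k1); w_{n+1} = w_n + (h/2)·(k1 + k2).
t=1.000000, w=2.070000:
  k1 = f(1.000000, 2.070000) = -3.022200
  k2 = f(1.250000, 1.314450) = -2.398871
  w ← 2.070000 + (0.25/2)·(-3.022200 + (-2.398871)) = 1.392366
t=1.250000, w=1.392366:
  k1 = f(1.250000, 1.392366) = -2.541068
  k2 = f(1.500000, 0.757099) = -1.658047
  w ← 1.392366 + (0.25/2)·(-2.541068 + (-1.658047)) = 0.867477
w(1.5) ≈ 0.8675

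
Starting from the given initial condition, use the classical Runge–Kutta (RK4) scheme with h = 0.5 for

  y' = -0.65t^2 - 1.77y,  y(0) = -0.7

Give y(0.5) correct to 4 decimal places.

-0.3141

RK4: k1 = f(t_n, y_n); k2 = f(t_n + h/2, y_n + (h/2)·k1); k3 = f(t_n + h/2, y_n + (h/2)·k2); k4 = f(t_n + h, y_n + h·k3); y_{n+1} = y_n + (h/6)·(k1 + 2k2 + 2k3 + k4).
t=0.000000, y=-0.700000:
  k1 = f(0.000000, -0.700000) = 1.239000
  k2 = f(0.250000, -0.390250) = 0.650118
  k3 = f(0.250000, -0.537471) = 0.910698
  k4 = f(0.500000, -0.244651) = 0.270532
  y ← -0.700000 + (0.5/6)·(k1 + 2k2 + 2k3 + k4) = -0.314070
y(0.5) ≈ -0.3141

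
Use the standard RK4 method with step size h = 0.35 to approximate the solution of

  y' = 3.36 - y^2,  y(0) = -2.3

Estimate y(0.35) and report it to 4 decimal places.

RK4: k1 = f(x_n, y_n); k2 = f(x_n + h/2, y_n + (h/2)·k1); k3 = f(x_n + h/2, y_n + (h/2)·k2); k4 = f(x_n + h, y_n + h·k3); y_{n+1} = y_n + (h/6)·(k1 + 2k2 + 2k3 + k4).
x=0.000000, y=-2.300000:
  k1 = f(0.000000, -2.300000) = -1.930000
  k2 = f(0.175000, -2.637750) = -3.597725
  k3 = f(0.175000, -2.929602) = -5.222567
  k4 = f(0.350000, -4.127899) = -13.679546
  y ← -2.300000 + (0.35/6)·(k1 + 2k2 + 2k3 + k4) = -4.239591
y(0.35) ≈ -4.2396

-4.2396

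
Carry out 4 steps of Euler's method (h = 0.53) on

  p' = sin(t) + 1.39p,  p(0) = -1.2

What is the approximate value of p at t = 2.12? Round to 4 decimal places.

Euler: p_{n+1} = p_n + h·f(t_n, p_n).
t=0.000000, p=-1.200000: f=-1.668000 → p ← -1.200000 + 0.53·(-1.668000) = -2.084040
t=0.530000, p=-2.084040: f=-2.391282 → p ← -2.084040 + 0.53·(-2.391282) = -3.351420
t=1.060000, p=-3.351420: f=-3.786118 → p ← -3.351420 + 0.53·(-3.786118) = -5.358062
t=1.590000, p=-5.358062: f=-6.447891 → p ← -5.358062 + 0.53·(-6.447891) = -8.775444
p(2.12) ≈ -8.7754

-8.7754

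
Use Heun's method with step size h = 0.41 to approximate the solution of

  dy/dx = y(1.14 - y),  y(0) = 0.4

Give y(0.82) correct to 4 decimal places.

Heun: k1 = f(x_n, y_n); k2 = f(x_n + h, y_n + h·k1); y_{n+1} = y_n + (h/2)·(k1 + k2).
x=0.000000, y=0.400000:
  k1 = f(0.000000, 0.400000) = 0.296000
  k2 = f(0.410000, 0.521360) = 0.322534
  y ← 0.400000 + (0.41/2)·(0.296000 + 0.322534) = 0.526800
x=0.410000, y=0.526800:
  k1 = f(0.410000, 0.526800) = 0.323034
  k2 = f(0.820000, 0.659243) = 0.316936
  y ← 0.526800 + (0.41/2)·(0.323034 + 0.316936) = 0.657993
y(0.82) ≈ 0.6580

0.6580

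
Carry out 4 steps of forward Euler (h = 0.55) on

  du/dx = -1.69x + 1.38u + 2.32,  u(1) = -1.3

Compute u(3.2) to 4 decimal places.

Euler: u_{n+1} = u_n + h·f(x_n, u_n).
x=1.000000, u=-1.300000: f=-1.164000 → u ← -1.300000 + 0.55·(-1.164000) = -1.940200
x=1.550000, u=-1.940200: f=-2.976976 → u ← -1.940200 + 0.55·(-2.976976) = -3.577537
x=2.100000, u=-3.577537: f=-6.166001 → u ← -3.577537 + 0.55·(-6.166001) = -6.968837
x=2.650000, u=-6.968837: f=-11.775495 → u ← -6.968837 + 0.55·(-11.775495) = -13.445360
u(3.2) ≈ -13.4454

-13.4454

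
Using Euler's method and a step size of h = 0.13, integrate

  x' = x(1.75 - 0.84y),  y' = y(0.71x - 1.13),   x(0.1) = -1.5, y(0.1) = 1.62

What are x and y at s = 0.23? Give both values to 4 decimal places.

Euler on (x,y): x_{n+1} = x_n + h·x', y_{n+1} = y_n + h·y'.
0.100000: (-1.500000, 1.620000); f=(-0.583800, -3.555900) → (-1.575894, 1.157733)
(x(0.23), y(0.23)) ≈ (-1.5759, 1.1577)

-1.5759, 1.1577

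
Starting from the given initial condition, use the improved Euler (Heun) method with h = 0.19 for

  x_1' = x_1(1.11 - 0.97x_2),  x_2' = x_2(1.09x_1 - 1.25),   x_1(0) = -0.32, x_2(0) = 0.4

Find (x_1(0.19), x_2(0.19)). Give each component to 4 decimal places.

Heun on (x_1,x_2): k1 = f(x_n, state_n); k2 = f(x_n + h, state_n + h·k1); state_{n+1} = state_n + (h/2)·(k1 + k2).
0.000000: (-0.320000, 0.400000)
  k1 = (-0.231040, -0.639520)
  predictor → (-0.363898, 0.278491)
  k2 = (-0.305624, -0.458577)
  → (-0.370983, 0.295681)
(x_1(0.19), x_2(0.19)) ≈ (-0.3710, 0.2957)

-0.3710, 0.2957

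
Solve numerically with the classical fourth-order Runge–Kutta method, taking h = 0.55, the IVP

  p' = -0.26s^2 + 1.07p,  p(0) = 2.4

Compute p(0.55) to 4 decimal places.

RK4: k1 = f(s_n, p_n); k2 = f(s_n + h/2, p_n + (h/2)·k1); k3 = f(s_n + h/2, p_n + (h/2)·k2); k4 = f(s_n + h, p_n + h·k3); p_{n+1} = p_n + (h/6)·(k1 + 2k2 + 2k3 + k4).
s=0.000000, p=2.400000:
  k1 = f(0.000000, 2.400000) = 2.568000
  k2 = f(0.275000, 3.106200) = 3.303972
  k3 = f(0.275000, 3.308592) = 3.520531
  k4 = f(0.550000, 4.336292) = 4.561183
  p ← 2.400000 + (0.55/6)·(k1 + 2k2 + 2k3 + k4) = 4.304667
p(0.55) ≈ 4.3047

4.3047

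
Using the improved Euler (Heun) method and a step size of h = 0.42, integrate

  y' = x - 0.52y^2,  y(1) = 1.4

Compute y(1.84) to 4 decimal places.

1.6480

Heun: k1 = f(x_n, y_n); k2 = f(x_n + h, y_n + h·k1); y_{n+1} = y_n + (h/2)·(k1 + k2).
x=1.000000, y=1.400000:
  k1 = f(1.000000, 1.400000) = -0.019200
  k2 = f(1.420000, 1.391936) = 0.412507
  y ← 1.400000 + (0.42/2)·(-0.019200 + 0.412507) = 1.482595
x=1.420000, y=1.482595:
  k1 = f(1.420000, 1.482595) = 0.276995
  k2 = f(1.840000, 1.598932) = 0.510576
  y ← 1.482595 + (0.42/2)·(0.276995 + 0.510576) = 1.647984
y(1.84) ≈ 1.6480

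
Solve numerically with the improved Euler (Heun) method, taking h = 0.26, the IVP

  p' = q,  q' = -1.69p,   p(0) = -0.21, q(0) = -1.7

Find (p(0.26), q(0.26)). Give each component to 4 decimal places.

Heun on (p,q): k1 = f(t_n, state_n); k2 = f(t_n + h, state_n + h·k1); state_{n+1} = state_n + (h/2)·(k1 + k2).
0.000000: (-0.210000, -1.700000)
  k1 = (-1.700000, 0.354900)
  predictor → (-0.652000, -1.607726)
  k2 = (-1.607726, 1.101880)
  → (-0.640004, -1.510619)
(p(0.26), q(0.26)) ≈ (-0.6400, -1.5106)

-0.6400, -1.5106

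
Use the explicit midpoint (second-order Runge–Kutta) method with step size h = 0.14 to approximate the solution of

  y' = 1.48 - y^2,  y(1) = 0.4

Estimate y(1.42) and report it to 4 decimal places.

0.8409

Midpoint: k1 = f(t_n, y_n); k2 = f(t_n + h/2, y_n + (h/2)·k1); y_{n+1} = y_n + h·k2.
t=1.000000, y=0.400000:
  k1 = f(1.000000, 0.400000) = 1.320000
  k2 = f(1.070000, 0.492400) = 1.237542
  y ← 0.400000 + 0.14·1.237542 = 0.573256
t=1.140000, y=0.573256:
  k1 = f(1.140000, 0.573256) = 1.151378
  k2 = f(1.210000, 0.653852) = 1.052477
  y ← 0.573256 + 0.14·1.052477 = 0.720603
t=1.280000, y=0.720603:
  k1 = f(1.280000, 0.720603) = 0.960732
  k2 = f(1.350000, 0.787854) = 0.859286
  y ← 0.720603 + 0.14·0.859286 = 0.840903
y(1.42) ≈ 0.8409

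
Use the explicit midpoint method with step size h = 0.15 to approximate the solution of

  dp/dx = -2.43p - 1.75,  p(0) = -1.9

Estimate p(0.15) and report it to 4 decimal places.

Midpoint: k1 = f(x_n, p_n); k2 = f(x_n + h/2, p_n + (h/2)·k1); p_{n+1} = p_n + h·k2.
x=0.000000, p=-1.900000:
  k1 = f(0.000000, -1.900000) = 2.867000
  k2 = f(0.075000, -1.684975) = 2.344489
  p ← -1.900000 + 0.15·2.344489 = -1.548327
p(0.15) ≈ -1.5483

-1.5483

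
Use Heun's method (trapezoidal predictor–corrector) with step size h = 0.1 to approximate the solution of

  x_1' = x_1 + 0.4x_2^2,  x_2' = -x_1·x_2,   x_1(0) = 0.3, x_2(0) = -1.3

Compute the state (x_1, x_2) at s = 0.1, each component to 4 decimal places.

0.4005, -1.2554

Heun on (x_1,x_2): k1 = f(s_n, state_n); k2 = f(s_n + h, state_n + h·k1); state_{n+1} = state_n + (h/2)·(k1 + k2).
0.000000: (0.300000, -1.300000)
  k1 = (0.976000, 0.390000)
  predictor → (0.397600, -1.261000)
  k2 = (1.033648, 0.501374)
  → (0.400482, -1.255431)
(x_1(0.1), x_2(0.1)) ≈ (0.4005, -1.2554)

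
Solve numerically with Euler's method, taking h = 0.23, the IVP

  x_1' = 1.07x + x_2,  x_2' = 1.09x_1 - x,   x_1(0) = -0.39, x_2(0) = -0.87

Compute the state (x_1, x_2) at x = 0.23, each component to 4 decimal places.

Euler on (x_1,x_2): x_1_{n+1} = x_1_n + h·x_1', x_2_{n+1} = x_2_n + h·x_2'.
0.000000: (-0.390000, -0.870000); f=(-0.870000, -0.425100) → (-0.590100, -0.967773)
(x_1(0.23), x_2(0.23)) ≈ (-0.5901, -0.9678)

-0.5901, -0.9678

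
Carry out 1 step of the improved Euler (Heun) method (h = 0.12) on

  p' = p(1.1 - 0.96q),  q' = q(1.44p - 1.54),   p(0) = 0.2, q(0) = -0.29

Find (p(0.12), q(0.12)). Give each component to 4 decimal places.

Heun on (p,q): k1 = f(s_n, state_n); k2 = f(s_n + h, state_n + h·k1); state_{n+1} = state_n + (h/2)·(k1 + k2).
0.000000: (0.200000, -0.290000)
  k1 = (0.275680, 0.363080)
  predictor → (0.233082, -0.246430)
  k2 = (0.311531, 0.296792)
  → (0.235233, -0.250408)
(p(0.12), q(0.12)) ≈ (0.2352, -0.2504)

0.2352, -0.2504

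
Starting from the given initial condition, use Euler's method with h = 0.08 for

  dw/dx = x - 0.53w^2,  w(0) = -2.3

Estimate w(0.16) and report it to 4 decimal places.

Euler: w_{n+1} = w_n + h·f(x_n, w_n).
x=0.000000, w=-2.300000: f=-2.803700 → w ← -2.300000 + 0.08·(-2.803700) = -2.524296
x=0.080000, w=-2.524296: f=-3.297197 → w ← -2.524296 + 0.08·(-3.297197) = -2.788072
w(0.16) ≈ -2.7881

-2.7881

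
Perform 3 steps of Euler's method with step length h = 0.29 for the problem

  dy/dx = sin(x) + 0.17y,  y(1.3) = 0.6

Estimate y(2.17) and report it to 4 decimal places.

1.5813

Euler: y_{n+1} = y_n + h·f(x_n, y_n).
x=1.300000, y=0.600000: f=1.065558 → y ← 0.600000 + 0.29·1.065558 = 0.909012
x=1.590000, y=0.909012: f=1.154348 → y ← 0.909012 + 0.29·1.154348 = 1.243773
x=1.880000, y=1.243773: f=1.164018 → y ← 1.243773 + 0.29·1.164018 = 1.581338
y(2.17) ≈ 1.5813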